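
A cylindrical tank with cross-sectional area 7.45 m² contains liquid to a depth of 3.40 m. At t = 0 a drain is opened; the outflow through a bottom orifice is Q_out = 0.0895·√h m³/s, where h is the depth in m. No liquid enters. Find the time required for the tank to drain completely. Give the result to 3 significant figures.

307 s

With no inflow, A dh/dt = −0.0895 √h.
This is separable: 2 d(√h)/dt = −0.0895/A, so √h = √h₀ − (0.0895/(2A)) t.
Set h = 0: 2√h₀ = (0.0895/A) t_empty ⇒ t_empty = 2A√h₀/0.0895.
t_empty = 2·7.45·√3.40/0.0895 = 14.900·1.8439/0.0895 = 306.97 s.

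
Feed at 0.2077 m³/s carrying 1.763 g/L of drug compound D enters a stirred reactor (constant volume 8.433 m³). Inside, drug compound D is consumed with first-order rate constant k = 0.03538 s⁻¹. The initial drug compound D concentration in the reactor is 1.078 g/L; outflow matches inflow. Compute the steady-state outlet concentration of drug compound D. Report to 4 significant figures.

Species balance: V dC/dt = Q C_in − Q C − k V C.
Steady state (dC/dt = 0): C_ss = Q C_in/(Q + kV) = C_in/(1 + kV/Q).
C_ss = 0.2077·1.763/(0.2077 + 0.03538·8.433) = 0.366175/0.506060 = 0.723581 g/L.

0.7236 g/L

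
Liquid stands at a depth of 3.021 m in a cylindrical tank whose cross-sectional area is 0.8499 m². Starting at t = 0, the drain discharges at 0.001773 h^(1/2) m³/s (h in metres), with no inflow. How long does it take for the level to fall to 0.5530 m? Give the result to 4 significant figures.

A dh/dt = −Q_out = −0.001773 √h.
Separate and integrate: 2(√h − √h₀) = −(0.001773/A) t.
t = 2A(√h₀ − √h)/0.001773 = 2·0.8499·(√3.021 − √0.5530)/0.001773
  = 1.69980 × (1.73810 − 0.743640) / 0.001773 = 953.405 s.

953.4 s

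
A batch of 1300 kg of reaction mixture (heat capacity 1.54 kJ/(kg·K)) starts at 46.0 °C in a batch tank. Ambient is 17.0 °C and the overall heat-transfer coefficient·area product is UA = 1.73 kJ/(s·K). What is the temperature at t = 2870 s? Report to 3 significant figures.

19.4 °C

M c_p dT/dt = −UA(T − T_amb).
dT/dt = (T_ss − T)/τ with T_ss = T_amb = 17.000 °C, τ = M c_p/UA = 1300·1.54/1.73 = 1157.2 s.
Integrating: T(t) = T_ss + (T₀ − T_ss) e^(−t/τ).
T(2870) = 17.000 + (29.000)·0.083737 = 19.428 °C.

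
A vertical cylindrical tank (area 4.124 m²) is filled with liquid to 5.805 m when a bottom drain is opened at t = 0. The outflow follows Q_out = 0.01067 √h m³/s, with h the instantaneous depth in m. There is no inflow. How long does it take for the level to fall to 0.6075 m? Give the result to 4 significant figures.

1260 s

With no inflow, A dh/dt = −0.01067 √h.
Separate and integrate: 2(√h − √h₀) = −(0.01067/A) t.
t = 2A(√h₀ − √h)/0.01067 = 2·4.124·(√5.805 − √0.6075)/0.01067
  = 8.24800 × (2.40936 − 0.779423) / 0.01067 = 1259.95 s.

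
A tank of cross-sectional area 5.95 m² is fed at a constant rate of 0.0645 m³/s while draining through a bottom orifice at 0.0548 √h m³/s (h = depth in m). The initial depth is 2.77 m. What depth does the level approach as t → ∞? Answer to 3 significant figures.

Level balance: A dh/dt = 0.0645 − 0.0548 √h. Setting dh/dt = 0:
Q_in = 0.0548 √h_ss ⇒ √h_ss = 0.0645/0.0548 = 1.1770.
h_ss = 1.1770² = 1.3853 m. (Since h₀ = 2.77 m > h_ss, the level will fall toward this value.)

1.39 m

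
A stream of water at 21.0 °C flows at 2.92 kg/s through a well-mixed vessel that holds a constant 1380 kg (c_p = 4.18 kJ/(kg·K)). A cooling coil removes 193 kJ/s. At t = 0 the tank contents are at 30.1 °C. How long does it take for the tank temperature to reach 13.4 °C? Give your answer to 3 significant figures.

524 s

M c_p dT/dt = ṁ c_p (T_in − T) − Q̇.
τ = M/ṁ = 472.60 s; T_ss = T_in − Q̇/(ṁ c_p) = 5.1876 °C.
T(t) = T_ss + (T₀ − T_ss) e^(−t/τ). Set T = 13.4:
e^(−t/τ) = (13.4 − 5.1876)/(30.1 − 5.1876) = 0.32965
t = −472.60 · ln(0.32965) = 524.46 s.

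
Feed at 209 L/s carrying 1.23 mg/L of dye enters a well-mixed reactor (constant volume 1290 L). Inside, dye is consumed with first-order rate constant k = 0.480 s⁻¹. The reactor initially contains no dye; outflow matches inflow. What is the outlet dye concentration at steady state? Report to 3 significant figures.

0.310 mg/L

Species balance: V dC/dt = Q C_in − Q C − k V C.
Steady state (dC/dt = 0): C_ss = Q C_in/(Q + kV) = C_in/(1 + kV/Q).
C_ss = 209·1.23/(209 + 0.480·1290) = 257.07/828.20 = 0.31040 mg/L.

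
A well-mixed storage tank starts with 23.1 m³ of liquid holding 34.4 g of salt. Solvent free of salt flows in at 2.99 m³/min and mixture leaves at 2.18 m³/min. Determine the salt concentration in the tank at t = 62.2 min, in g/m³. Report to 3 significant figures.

Total volume: dV/dt = Q_in − Q_out = 0.81000 m³/min, so V(t) = 23.1 + 0.81000 t and V(62.2) = 73.482 m³.
Solute balance: dm/dt = 0 − Q_out C = −Q_out m/V(t).
dm/m = −Q_out dt/(V₀ + 0.81000 t); integrating gives ln(m/m₀) = −(Q_out/(Q_in−Q_out)) ln(V/V₀).
m = m₀ (V₀/V)^(Q_out/(Q_in−Q_out)) = 34.4 × (23.1/73.482)^(2.6914) = 1.5274 g.
C = m/V = 1.5274/73.482 = 0.020787 g/m³.

0.0208 g/m³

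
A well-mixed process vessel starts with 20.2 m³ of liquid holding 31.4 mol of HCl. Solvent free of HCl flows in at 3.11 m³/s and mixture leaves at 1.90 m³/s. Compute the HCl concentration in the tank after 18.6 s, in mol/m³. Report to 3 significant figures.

Let m(t) be the amount of HCl. Volume: V(t) = V₀ + (Q_in − Q_out) t = 20.2 + 1.2100 t; V(18.6) = 42.706 m³.
No HCl enters, so dm/dt = −Q_out · (m/V).
Separate: dm/m = −Q_out dt/V(t) ⇒ ln(m/m₀) = −(Q_out/(Q_in−Q_out)) ln(V/V₀).
m = m₀ (V₀/V)^(Q_out/(Q_in−Q_out)) = 31.4 × (20.2/42.706)^(1.5702) = 9.6913 mol.
C = m/V = 9.6913/42.706 = 0.22693 mol/m³.

0.227 mol/m³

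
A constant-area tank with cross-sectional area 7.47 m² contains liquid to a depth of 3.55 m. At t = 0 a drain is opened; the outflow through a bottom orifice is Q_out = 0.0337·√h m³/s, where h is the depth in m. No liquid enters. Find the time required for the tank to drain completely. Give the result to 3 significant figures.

835 s

A dh/dt = −Q_out = −0.0337 √h.
Separate and integrate: 2(√h − √h₀) = −(0.0337/A) t.
Tank is empty when √h = 0: t_empty = 2A√h₀/0.0337.
t_empty = 2·7.47·√3.55/0.0337 = 14.940·1.8841/0.0337 = 835.29 s.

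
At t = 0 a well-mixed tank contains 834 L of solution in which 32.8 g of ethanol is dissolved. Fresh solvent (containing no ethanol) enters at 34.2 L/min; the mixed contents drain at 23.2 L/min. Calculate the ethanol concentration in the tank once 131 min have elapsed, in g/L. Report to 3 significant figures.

Total volume: dV/dt = Q_in − Q_out = 11.000 L/min, so V(t) = 834 + 11.000 t and V(131) = 2275.0 L.
No ethanol enters, so dm/dt = −Q_out · (m/V).
Separate: dm/m = −Q_out dt/V(t) ⇒ ln(m/m₀) = −(Q_out/(Q_in−Q_out)) ln(V/V₀).
m = m₀ (V₀/V)^(Q_out/(Q_in−Q_out)) = 32.8 × (834/2275.0)^(2.1091) = 3.9509 g.
C = m/V = 3.9509/2275.0 = 0.0017367 g/L.

0.00174 g/L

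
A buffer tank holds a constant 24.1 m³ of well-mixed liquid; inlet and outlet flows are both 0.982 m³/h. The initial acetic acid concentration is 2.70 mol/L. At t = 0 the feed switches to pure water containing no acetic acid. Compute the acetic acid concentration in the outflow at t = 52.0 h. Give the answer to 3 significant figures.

0.324 mol/L

Mass balance on the solute (V constant): V dC/dt = Q(C_in − C).
So dC/dt = (C_in − C)/τ with τ = V/Q = 24.1/0.982 = 24.542 h.
This is linear first-order; C(t) = C_in + (C₀ − C_in) e^(−t/τ).
C(52.0) = 0 + (2.70 − 0)·e^(−52.0/24.542) = 0 + (2.7000)·0.12017 = 0.32446 mol/L.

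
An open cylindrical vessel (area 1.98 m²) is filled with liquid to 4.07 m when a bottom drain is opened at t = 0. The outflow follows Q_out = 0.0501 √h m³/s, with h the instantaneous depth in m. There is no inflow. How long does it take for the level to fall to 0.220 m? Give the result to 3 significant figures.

122 s

With no inflow, A dh/dt = −0.0501 √h.
Separate and integrate: 2(√h − √h₀) = −(0.0501/A) t.
t = 2A(√h₀ − √h)/0.0501 = 2·1.98·(√4.07 − √0.220)/0.0501
  = 3.9600 × (2.0174 − 0.46904) / 0.0501 = 122.39 s.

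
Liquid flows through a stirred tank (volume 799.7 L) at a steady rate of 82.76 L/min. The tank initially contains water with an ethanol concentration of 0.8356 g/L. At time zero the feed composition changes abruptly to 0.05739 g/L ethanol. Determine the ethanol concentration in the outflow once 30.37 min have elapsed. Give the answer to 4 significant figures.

0.09097 g/L

Mass balance on the solute (V constant): V dC/dt = Q(C_in − C).
So dC/dt = (C_in − C)/τ with τ = V/Q = 799.7/82.76 = 9.66288 min.
Solution: C(t) = C_in + (C₀ − C_in) e^(−t/τ).
C(30.37) = 0.05739 + (0.8356 − 0.05739)·e^(−30.37/9.66288) = 0.05739 + (0.778210)·0.0431551 = 0.0909737 g/L.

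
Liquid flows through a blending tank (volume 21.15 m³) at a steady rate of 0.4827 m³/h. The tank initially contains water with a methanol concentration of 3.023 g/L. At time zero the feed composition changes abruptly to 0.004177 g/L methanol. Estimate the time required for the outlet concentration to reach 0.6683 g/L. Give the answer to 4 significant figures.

Species balance on the tank: V dC/dt = Q(C_in − C), so τ = V/Q = 43.8160 h.
C(t) = C_in + (C₀ − C_in) e^(−t/τ). Set C = 0.6683 and solve for t:
e^(−t/τ) = (C − C_in)/(C₀ − C_in) = (0.6683 − 0.004177)/(3.023 − 0.004177) = 0.219994
t = −τ ln(…) = 43.8160 × 1.51415 = 66.3443 h.

66.34 h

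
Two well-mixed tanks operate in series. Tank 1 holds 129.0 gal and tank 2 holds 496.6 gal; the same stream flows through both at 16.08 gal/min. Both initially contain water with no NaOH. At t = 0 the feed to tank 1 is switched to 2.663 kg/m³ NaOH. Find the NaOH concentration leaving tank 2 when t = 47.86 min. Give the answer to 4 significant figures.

Time constants: τᵢ = Vᵢ/Q for each well-mixed tank.
τ₁ = 129.0/16.08 = 8.02239 min; τ₂ = 496.6/16.08 = 30.8831 min.
Tank 1: C₁ = C_in(1 − e^(−t/τ₁)). Tank 2 (τ₁ ≠ τ₂): C₂ = C_in[1 − (τ₁ e^(−t/τ₁) − τ₂ e^(−t/τ₂))/(τ₁ − τ₂)].
At t = 47.86: e^(−t/τ₁) = 0.00256498, e^(−t/τ₂) = 0.212308.
C₂ = 2.663·[1 − (8.02239·0.00256498 − 30.8831·0.212308)/(-22.8607)] = 2.663·0.714087 = 1.90162 kg/m³.

1.902 kg/m³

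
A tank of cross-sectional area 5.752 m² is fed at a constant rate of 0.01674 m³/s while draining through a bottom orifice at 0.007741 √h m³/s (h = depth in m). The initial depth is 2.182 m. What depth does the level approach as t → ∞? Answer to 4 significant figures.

Level balance: A dh/dt = 0.01674 − 0.007741 √h. Setting dh/dt = 0:
Q_in = 0.007741 √h_ss ⇒ √h_ss = 0.01674/0.007741 = 2.16251.
h_ss = 2.16251² = 4.67646 m. (Since h₀ = 2.182 m < h_ss, the level will rise toward this value.)

4.676 m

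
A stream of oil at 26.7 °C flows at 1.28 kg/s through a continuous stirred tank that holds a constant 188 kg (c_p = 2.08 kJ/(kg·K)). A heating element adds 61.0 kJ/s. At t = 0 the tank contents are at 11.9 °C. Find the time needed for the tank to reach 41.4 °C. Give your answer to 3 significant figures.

224 s

M c_p dT/dt = ṁ c_p (T_in − T) + Q̇.
τ = M/ṁ = 146.88 s; T_ss = T_in + Q̇/(ṁ c_p) = 49.612 °C.
T(t) = T_ss + (T₀ − T_ss) e^(−t/τ). Set T = 41.4:
e^(−t/τ) = (41.4 − 49.612)/(11.9 − 49.612) = 0.21775
t = −146.88 · ln(0.21775) = 223.90 s.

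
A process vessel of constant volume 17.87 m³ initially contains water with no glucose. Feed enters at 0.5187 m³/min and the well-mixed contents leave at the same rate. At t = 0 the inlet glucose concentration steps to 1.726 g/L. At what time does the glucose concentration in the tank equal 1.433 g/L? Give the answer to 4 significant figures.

Species balance: V dC/dt = Q(C_in − C) ⇒ τ = V/Q = 34.4515 min.
C(t) = C_in + (C₀ − C_in) e^(−t/τ). Set C = 1.433 and solve for t:
e^(−t/τ) = (C − C_in)/(C₀ − C_in) = (1.433 − 1.726)/(0 − 1.726) = 0.169757
t = −τ ln(…) = 34.4515 × 1.77339 = 61.0959 min.

61.10 min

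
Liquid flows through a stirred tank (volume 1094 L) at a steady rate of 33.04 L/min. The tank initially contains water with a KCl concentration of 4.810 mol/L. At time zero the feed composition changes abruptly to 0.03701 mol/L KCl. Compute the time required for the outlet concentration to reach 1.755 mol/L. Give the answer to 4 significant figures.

Species balance: V dC/dt = Q(C_in − C) ⇒ τ = V/Q = 33.1114 min.
C(t) = C_in + (C₀ − C_in) e^(−t/τ). Set C = 1.755 and solve for t:
e^(−t/τ) = (C − C_in)/(C₀ − C_in) = (1.755 − 0.03701)/(4.810 − 0.03701) = 0.359940
t = −τ ln(…) = 33.1114 × 1.02182 = 33.8338 min.

33.83 min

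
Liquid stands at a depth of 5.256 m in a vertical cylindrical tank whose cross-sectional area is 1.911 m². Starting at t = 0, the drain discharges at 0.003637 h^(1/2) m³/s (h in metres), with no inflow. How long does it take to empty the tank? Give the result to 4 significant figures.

Unsteady balance on liquid volume: A dh/dt = −0.003637 √h.
Separate and integrate: 2(√h − √h₀) = −(0.003637/A) t.
Tank is empty when √h = 0: t_empty = 2A√h₀/0.003637.
t_empty = 2·1.911·√5.256/0.003637 = 3.82200·2.29260/0.003637 = 2409.21 s.

2409 s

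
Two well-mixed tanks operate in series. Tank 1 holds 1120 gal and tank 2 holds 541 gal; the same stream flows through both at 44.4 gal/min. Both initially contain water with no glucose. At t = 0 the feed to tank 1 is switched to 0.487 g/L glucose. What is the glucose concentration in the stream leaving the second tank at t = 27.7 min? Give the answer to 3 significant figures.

Species balance on tank i: dCᵢ/dt = (Cᵢ₋₁ − Cᵢ)/τᵢ with τᵢ = Vᵢ/Q.
τ₁ = 1120/44.4 = 25.225 min; τ₂ = 541/44.4 = 12.185 min.
Solving the cascade with C₁(0)=C₂(0)=0 gives C₂(t) = C_in[1 − (τ₁ e^(−t/τ₁) − τ₂ e^(−t/τ₂))/(τ₁ − τ₂)].
At t = 27.7: e^(−t/τ₁) = 0.33350, e^(−t/τ₂) = 0.10297.
C₂ = 0.487·[1 − (25.225·0.33350 − 12.185·0.10297)/(13.041)] = 0.487·0.45109 = 0.21968 g/L.

0.220 g/L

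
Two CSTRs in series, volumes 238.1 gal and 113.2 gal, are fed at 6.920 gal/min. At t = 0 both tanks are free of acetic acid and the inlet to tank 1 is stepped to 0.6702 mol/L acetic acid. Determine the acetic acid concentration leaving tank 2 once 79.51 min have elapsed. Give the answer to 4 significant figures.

0.5482 mol/L

Time constants: τᵢ = Vᵢ/Q for each well-mixed tank.
τ₁ = 238.1/6.920 = 34.4075 min; τ₂ = 113.2/6.920 = 16.3584 min.
Tank 1: C₁ = C_in(1 − e^(−t/τ₁)). Tank 2 (τ₁ ≠ τ₂): C₂ = C_in[1 − (τ₁ e^(−t/τ₁) − τ₂ e^(−t/τ₂))/(τ₁ − τ₂)].
At t = 79.51: e^(−t/τ₁) = 0.0991787, e^(−t/τ₂) = 0.00774657.
C₂ = 0.6702·[1 − (34.4075·0.0991787 − 16.3584·0.00774657)/(18.0491)] = 0.6702·0.817954 = 0.548193 mol/L.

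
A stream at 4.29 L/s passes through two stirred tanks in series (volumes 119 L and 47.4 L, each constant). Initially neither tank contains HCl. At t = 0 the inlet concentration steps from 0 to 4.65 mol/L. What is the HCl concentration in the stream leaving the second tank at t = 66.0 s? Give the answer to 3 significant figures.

Species balance on tank i: dCᵢ/dt = (Cᵢ₋₁ − Cᵢ)/τᵢ with τᵢ = Vᵢ/Q.
τ₁ = 119/4.29 = 27.739 s; τ₂ = 47.4/4.29 = 11.049 s.
Solving the cascade with C₁(0)=C₂(0)=0 gives C₂(t) = C_in[1 − (τ₁ e^(−t/τ₁) − τ₂ e^(−t/τ₂))/(τ₁ − τ₂)].
At t = 66.0: e^(−t/τ₁) = 0.092613, e^(−t/τ₂) = 0.0025455.
C₂ = 4.65·[1 − (27.739·0.092613 − 11.049·0.0025455)/(16.690)] = 4.65·0.84776 = 3.9421 mol/L.

3.94 mol/L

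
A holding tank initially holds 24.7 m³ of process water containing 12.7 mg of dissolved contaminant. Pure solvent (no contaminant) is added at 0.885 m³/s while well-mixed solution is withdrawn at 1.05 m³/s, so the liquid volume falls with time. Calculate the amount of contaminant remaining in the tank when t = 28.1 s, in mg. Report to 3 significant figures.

Total volume: dV/dt = Q_in − Q_out = -0.16500 m³/s, so V(t) = 24.7 − 0.16500 t and V(28.1) = 20.063 m³.
Solute balance: dm/dt = 0 − Q_out C = −Q_out m/V(t).
Separate: dm/m = −Q_out dt/V(t) ⇒ ln(m/m₀) = −(Q_out/(Q_in−Q_out)) ln(V/V₀).
m = m₀ (V₀/V)^(Q_out/(Q_in−Q_out)) = 12.7 × (24.7/20.063)^(-6.3636) = 3.3824 mg.

3.38 mg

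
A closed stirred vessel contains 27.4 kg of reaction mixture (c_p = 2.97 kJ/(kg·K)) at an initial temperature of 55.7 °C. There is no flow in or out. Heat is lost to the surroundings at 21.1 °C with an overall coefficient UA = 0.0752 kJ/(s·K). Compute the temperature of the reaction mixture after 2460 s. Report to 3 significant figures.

24.7 °C

Heat balance on the well-mixed liquid: M c_p dT/dt = −UA(T − T_amb).
dT/dt = (T_ss − T)/τ with T_ss = T_amb = 21.100 °C, τ = M c_p/UA = 27.4·2.97/0.0752 = 1082.2 s.
Solution: T(t) = T_ss + (T₀ − T_ss) e^(−t/τ).
T(2460) = 21.100 + (34.600)·0.10298 = 24.663 °C.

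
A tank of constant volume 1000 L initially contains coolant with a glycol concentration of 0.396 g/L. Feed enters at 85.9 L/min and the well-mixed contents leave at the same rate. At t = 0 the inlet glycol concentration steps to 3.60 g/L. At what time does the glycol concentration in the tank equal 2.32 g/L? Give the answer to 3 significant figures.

10.7 min

Transient balance on the dissolved component: V dC/dt = Q(C_in − C), so τ = V/Q = 11.641 min.
C(t) = C_in + (C₀ − C_in) e^(−t/τ). Set C = 2.32 and solve for t:
e^(−t/τ) = (C − C_in)/(C₀ − C_in) = (2.32 − 3.60)/(0.396 − 3.60) = 0.39950
t = −τ ln(…) = 11.641 × 0.91754 = 10.681 min.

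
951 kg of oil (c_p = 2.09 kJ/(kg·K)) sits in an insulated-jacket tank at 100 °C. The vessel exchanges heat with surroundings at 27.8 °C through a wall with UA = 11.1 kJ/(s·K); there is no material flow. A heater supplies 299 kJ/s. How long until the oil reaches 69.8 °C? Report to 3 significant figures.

Lumped-capacitance energy balance: M c_p dT/dt = UA(T_amb − T) + Q̇.
τ = M c_p/UA = 179.06 s; T_ss = T_amb + Q̇/UA = 27.8 + 299/11.1 = 54.737 °C.
T(t) = T_ss + (T₀ − T_ss)e^(−t/τ); set T = 69.8:
t = −τ ln[(T − T_ss)/(T₀ − T_ss)] = −179.06 · ln(0.33279) = 197.01 s.

197 s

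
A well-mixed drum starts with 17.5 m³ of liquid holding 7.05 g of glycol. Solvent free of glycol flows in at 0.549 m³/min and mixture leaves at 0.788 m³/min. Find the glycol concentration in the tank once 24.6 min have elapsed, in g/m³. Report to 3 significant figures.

Let m(t) be the amount of glycol. Volume: V(t) = V₀ + (Q_in − Q_out) t = 17.5 − 0.23900 t; V(24.6) = 11.621 m³.
Solute balance: dm/dt = 0 − Q_out C = −Q_out m/V(t).
dm/m = −Q_out dt/(V₀ − 0.23900 t); integrating gives ln(m/m₀) = −(Q_out/(Q_in−Q_out)) ln(V/V₀).
m = m₀ (V₀/V)^(Q_out/(Q_in−Q_out)) = 7.05 × (17.5/11.621)^(-3.2971) = 1.8278 g.
C = m/V = 1.8278/11.621 = 0.15729 g/m³.

0.157 g/m³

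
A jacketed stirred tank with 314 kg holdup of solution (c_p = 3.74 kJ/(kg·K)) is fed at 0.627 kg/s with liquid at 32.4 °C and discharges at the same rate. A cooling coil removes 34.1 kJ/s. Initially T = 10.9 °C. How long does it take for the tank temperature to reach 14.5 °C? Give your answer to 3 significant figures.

M c_p dT/dt = ṁ c_p (T_in − T) − Q̇.
τ = M/ṁ = 500.80 s; T_ss = T_in − Q̇/(ṁ c_p) = 17.858 °C.
T(t) = T_ss + (T₀ − T_ss) e^(−t/τ). Set T = 14.5:
e^(−t/τ) = (14.5 − 17.858)/(10.9 − 17.858) = 0.48263
t = −500.80 · ln(0.48263) = 364.83 s.

365 s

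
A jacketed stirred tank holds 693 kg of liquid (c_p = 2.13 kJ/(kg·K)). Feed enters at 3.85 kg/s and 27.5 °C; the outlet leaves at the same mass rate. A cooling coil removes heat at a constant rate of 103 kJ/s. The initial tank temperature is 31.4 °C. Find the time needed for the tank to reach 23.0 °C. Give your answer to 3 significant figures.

First-law balance (no shaft work): M c_p dT/dt = ṁ c_p (T_in − T) − 103.
τ = M/ṁ = 180.00 s; T_ss = T_in − Q̇/(ṁ c_p) = 14.940 °C.
T(t) = T_ss + (T₀ − T_ss) e^(−t/τ). Set T = 23.0:
e^(−t/τ) = (23.0 − 14.940)/(31.4 − 14.940) = 0.48968
t = −180.00 · ln(0.48968) = 128.52 s.

129 s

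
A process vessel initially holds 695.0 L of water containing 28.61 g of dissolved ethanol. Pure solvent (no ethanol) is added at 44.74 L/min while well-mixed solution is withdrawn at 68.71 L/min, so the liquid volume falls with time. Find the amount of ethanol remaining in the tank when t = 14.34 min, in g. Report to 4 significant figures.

Let m(t) be the amount of ethanol. Volume: V(t) = V₀ + (Q_in − Q_out) t = 695.0 − 23.9700 t; V(14.34) = 351.270 L.
Species balance (pure solvent in): dm/dt = −Q_out · m/V(t).
Separate: dm/m = −Q_out dt/V(t) ⇒ ln(m/m₀) = −(Q_out/(Q_in−Q_out)) ln(V/V₀).
m = m₀ (V₀/V)^(Q_out/(Q_in−Q_out)) = 28.61 × (695.0/351.270)^(-2.86650) = 4.04622 g.

4.046 g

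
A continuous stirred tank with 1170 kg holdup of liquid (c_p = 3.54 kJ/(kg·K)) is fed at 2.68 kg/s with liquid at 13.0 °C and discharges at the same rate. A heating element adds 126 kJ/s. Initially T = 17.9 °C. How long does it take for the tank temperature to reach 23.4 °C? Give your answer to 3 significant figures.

First-law balance (no shaft work): M c_p dT/dt = ṁ c_p (T_in − T) + 126.
τ = M/ṁ = 436.57 s; T_ss = T_in + Q̇/(ṁ c_p) = 26.281 °C.
T(t) = T_ss + (T₀ − T_ss) e^(−t/τ). Set T = 23.4:
e^(−t/τ) = (23.4 − 26.281)/(17.9 − 26.281) = 0.34376
t = −436.57 · ln(0.34376) = 466.17 s.

466 s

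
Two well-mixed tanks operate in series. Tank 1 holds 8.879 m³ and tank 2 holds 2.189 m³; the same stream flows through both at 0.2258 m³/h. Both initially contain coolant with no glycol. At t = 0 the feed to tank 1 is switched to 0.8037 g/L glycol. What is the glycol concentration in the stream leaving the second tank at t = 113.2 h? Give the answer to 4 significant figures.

0.7438 g/L

Each tank obeys Vᵢ dCᵢ/dt = Q(Cᵢ₋₁ − Cᵢ), so τᵢ = Vᵢ/Q.
τ₁ = 8.879/0.2258 = 39.3224 h; τ₂ = 2.189/0.2258 = 9.69442 h.
Solving the cascade with C₁(0)=C₂(0)=0 gives C₂(t) = C_in[1 − (τ₁ e^(−t/τ₁) − τ₂ e^(−t/τ₂))/(τ₁ − τ₂)].
At t = 113.2: e^(−t/τ₁) = 0.0562041, e^(−t/τ₂) = 8.48831e-06.
C₂ = 0.8037·[1 − (39.3224·0.0562041 − 9.69442·8.48831e-06)/(29.6280)] = 0.8037·0.925408 = 0.743751 g/L.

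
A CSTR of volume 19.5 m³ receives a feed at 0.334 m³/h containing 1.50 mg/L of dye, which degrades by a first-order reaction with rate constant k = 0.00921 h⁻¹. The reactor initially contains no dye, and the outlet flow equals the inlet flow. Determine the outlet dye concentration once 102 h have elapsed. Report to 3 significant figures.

Accumulation = in − out − consumed: V dC/dt = Q C_in − Q C − k V C.
This is linear with rate a = Q/V + k = 0.026338 h⁻¹.
C_ss = Q C_in/(Q + kV) = 0.97548 mg/L; C(t) = C_ss + (C₀ − C_ss) e^(−a t).
C(102) = 0.97548 + (-0.97548)·e^(−0.026338·102) = 0.97548 + (-0.97548)·0.068119 = 0.90903 mg/L.

0.909 mg/L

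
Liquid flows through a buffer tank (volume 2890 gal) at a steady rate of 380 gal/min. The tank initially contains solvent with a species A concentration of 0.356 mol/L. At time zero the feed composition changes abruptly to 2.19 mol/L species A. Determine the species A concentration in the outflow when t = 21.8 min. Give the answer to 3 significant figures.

Transient balance on the dissolved component: V dC/dt = Q(C_in − C).
So dC/dt = (C_in − C)/τ with τ = V/Q = 2890/380 = 7.6053 min.
C approaches C_in exponentially: C(t) = C_in + (C₀ − C_in) e^(−t/τ).
C(21.8) = 2.19 + (0.356 − 2.19)·e^(−21.8/7.6053) = 2.19 + (-1.8340)·0.056901 = 2.0856 mol/L.

2.09 mol/L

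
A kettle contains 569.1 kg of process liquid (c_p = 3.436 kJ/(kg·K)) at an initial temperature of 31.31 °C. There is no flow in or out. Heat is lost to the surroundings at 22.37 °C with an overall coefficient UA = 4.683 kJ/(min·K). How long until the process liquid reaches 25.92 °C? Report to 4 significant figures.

Lumped-capacitance energy balance: M c_p dT/dt = UA(T_amb − T).
τ = M c_p/UA = 417.559 min; T_ss = T_amb = 22.3700 °C.
T(t) = T_ss + (T₀ − T_ss)e^(−t/τ); set T = 25.92:
t = −τ ln[(T − T_ss)/(T₀ − T_ss)] = −417.559 · ln(0.397092) = 385.652 min.

385.7 min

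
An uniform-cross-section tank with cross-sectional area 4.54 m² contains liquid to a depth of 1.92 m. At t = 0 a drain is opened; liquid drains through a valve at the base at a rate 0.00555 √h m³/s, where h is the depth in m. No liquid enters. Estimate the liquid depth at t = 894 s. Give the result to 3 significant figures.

0.704 m

A dh/dt = −Q_out = −0.00555 √h.
Separate and integrate: 2(√h − √h₀) = −(0.00555/A) t.
√h = √1.92 − 0.00555·894/(2·4.54) = 1.3856 − 0.54644 = 0.83920.
h = 0.83920² = 0.70425 m.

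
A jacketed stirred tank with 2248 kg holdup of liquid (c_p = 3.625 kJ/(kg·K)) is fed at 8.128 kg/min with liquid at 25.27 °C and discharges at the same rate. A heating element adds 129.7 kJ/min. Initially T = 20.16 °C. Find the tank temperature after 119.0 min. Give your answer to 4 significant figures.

23.49 °C

M c_p dT/dt = ṁ c_p (T_in − T) + Q̇.
τ = M/ṁ = 276.575 min; T_ss = T_in + Q̇/(ṁ c_p) = 25.27 + 129.7/(8.128·3.625) = 29.6720 °C.
Integrating: T(t) = T_ss + (T₀ − T_ss) e^(−t/τ).
T(119.0) = 29.6720 + (-9.51198)·e^(−119.0/276.575) = 29.6720 + (-9.51198)·0.650338 = 23.4860 °C.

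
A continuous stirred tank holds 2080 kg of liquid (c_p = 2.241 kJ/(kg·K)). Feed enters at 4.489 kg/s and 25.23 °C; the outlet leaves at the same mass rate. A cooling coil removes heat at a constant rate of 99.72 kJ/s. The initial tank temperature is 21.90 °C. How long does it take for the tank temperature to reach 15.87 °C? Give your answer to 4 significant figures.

Energy balance: M c_p dT/dt = ṁ c_p (T_in − T) − 99.72.
τ = M/ṁ = 463.355 s; T_ss = T_in − Q̇/(ṁ c_p) = 15.3173 °C.
T(t) = T_ss + (T₀ − T_ss) e^(−t/τ). Set T = 15.87:
e^(−t/τ) = (15.87 − 15.3173)/(21.90 − 15.3173) = 0.0839588
t = −463.355 · ln(0.0839588) = 1147.93 s.

1148 s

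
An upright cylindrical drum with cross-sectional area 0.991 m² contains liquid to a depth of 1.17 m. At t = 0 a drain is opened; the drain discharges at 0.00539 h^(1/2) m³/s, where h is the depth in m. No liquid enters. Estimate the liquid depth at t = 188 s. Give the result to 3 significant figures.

0.325 m

A dh/dt = −Q_out = −0.00539 √h.
∫ h^(−1/2) dh = −(0.00539/A) ∫ dt, giving 2√h = 2√h₀ − (0.00539/A) t.
√h = √1.17 − 0.00539·188/(2·0.991) = 1.0817 − 0.51126 = 0.57040.
h = 0.57040² = 0.32536 m.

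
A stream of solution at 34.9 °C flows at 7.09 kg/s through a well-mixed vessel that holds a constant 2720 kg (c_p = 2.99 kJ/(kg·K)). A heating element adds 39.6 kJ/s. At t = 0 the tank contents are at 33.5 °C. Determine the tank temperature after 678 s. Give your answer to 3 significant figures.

36.2 °C

M c_p dT/dt = ṁ c_p (T_in − T) + Q̇.
τ = M/ṁ = 383.64 s; T_ss = T_in + Q̇/(ṁ c_p) = 34.9 + 39.6/(7.09·2.99) = 36.768 °C.
Integrating: T(t) = T_ss + (T₀ − T_ss) e^(−t/τ).
T(678) = 36.768 + (-3.2680)·e^(−678/383.64) = 36.768 + (-3.2680)·0.17080 = 36.210 °C.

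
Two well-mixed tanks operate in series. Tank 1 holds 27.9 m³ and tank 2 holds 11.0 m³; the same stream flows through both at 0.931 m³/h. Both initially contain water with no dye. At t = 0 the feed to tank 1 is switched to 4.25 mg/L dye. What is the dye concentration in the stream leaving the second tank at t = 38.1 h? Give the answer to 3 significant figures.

Time constants: τᵢ = Vᵢ/Q for each well-mixed tank.
τ₁ = 27.9/0.931 = 29.968 h; τ₂ = 11.0/0.931 = 11.815 h.
Tank 1: C₁ = C_in(1 − e^(−t/τ₁)). Tank 2 (τ₁ ≠ τ₂): C₂ = C_in[1 − (τ₁ e^(−t/τ₁) − τ₂ e^(−t/τ₂))/(τ₁ − τ₂)].
At t = 38.1: e^(−t/τ₁) = 0.28045, e^(−t/τ₂) = 0.039770.
C₂ = 4.25·[1 − (29.968·0.28045 − 11.815·0.039770)/(18.153)] = 4.25·0.56290 = 2.3923 mg/L.

2.39 mg/L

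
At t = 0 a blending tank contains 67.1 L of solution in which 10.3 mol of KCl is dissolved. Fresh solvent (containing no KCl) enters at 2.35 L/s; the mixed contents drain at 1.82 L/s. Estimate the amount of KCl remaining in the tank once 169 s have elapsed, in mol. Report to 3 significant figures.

Let m(t) be the amount of KCl. Volume: V(t) = V₀ + (Q_in − Q_out) t = 67.1 + 0.53000 t; V(169) = 156.67 L.
Solute balance: dm/dt = 0 − Q_out C = −Q_out m/V(t).
dm/m = −Q_out dt/(V₀ + 0.53000 t); integrating gives ln(m/m₀) = −(Q_out/(Q_in−Q_out)) ln(V/V₀).
m = m₀ (V₀/V)^(Q_out/(Q_in−Q_out)) = 10.3 × (67.1/156.67)^(3.4340) = 0.56006 mol.

0.560 mol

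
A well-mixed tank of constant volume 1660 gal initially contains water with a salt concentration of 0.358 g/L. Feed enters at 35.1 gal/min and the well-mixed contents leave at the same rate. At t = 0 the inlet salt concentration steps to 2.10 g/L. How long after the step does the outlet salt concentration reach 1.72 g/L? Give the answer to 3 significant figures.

72.0 min

Species balance: V dC/dt = Q(C_in − C) ⇒ τ = V/Q = 47.293 min.
C(t) = C_in + (C₀ − C_in) e^(−t/τ). Set C = 1.72 and solve for t:
e^(−t/τ) = (C − C_in)/(C₀ − C_in) = (1.72 − 2.10)/(0.358 − 2.10) = 0.21814
t = −τ ln(…) = 47.293 × 1.5226 = 72.010 min.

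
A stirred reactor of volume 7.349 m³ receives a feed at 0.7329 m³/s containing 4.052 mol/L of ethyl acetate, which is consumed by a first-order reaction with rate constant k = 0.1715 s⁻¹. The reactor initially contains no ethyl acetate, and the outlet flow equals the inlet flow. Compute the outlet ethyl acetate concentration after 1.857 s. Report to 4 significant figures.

0.5895 mol/L

Species balance: V dC/dt = Q C_in − Q C − k V C.
dC/dt = (Q/V) C_in − (Q/V + k) C; effective rate a = Q/V + k = 0.0997279 + 0.1715 = 0.271228 s⁻¹.
C_ss = Q C_in/(Q + kV) = 1.48988 mol/L; C(t) = C_ss + (C₀ − C_ss) e^(−a t).
C(1.857) = 1.48988 + (-1.48988)·e^(−0.271228·1.857) = 1.48988 + (-1.48988)·0.604309 = 0.589533 mol/L.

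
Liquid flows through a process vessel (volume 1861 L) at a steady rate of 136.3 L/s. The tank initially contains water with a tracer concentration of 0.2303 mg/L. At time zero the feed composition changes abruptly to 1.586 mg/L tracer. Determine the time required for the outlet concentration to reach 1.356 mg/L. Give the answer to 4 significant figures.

Species balance on the tank: V dC/dt = Q(C_in − C), so τ = V/Q = 13.6537 s.
C(t) = C_in + (C₀ − C_in) e^(−t/τ). Set C = 1.356 and solve for t:
e^(−t/τ) = (C − C_in)/(C₀ − C_in) = (1.356 − 1.586)/(0.2303 − 1.586) = 0.169654
t = −τ ln(…) = 13.6537 × 1.77399 = 24.2216 s.

24.22 s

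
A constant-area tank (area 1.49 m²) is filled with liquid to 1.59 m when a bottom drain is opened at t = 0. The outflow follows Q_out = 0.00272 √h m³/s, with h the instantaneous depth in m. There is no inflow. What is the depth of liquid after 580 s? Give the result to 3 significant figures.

0.535 m

Mass balance (ρ constant): A dh/dt = −0.00272 √h.
Separate and integrate: 2(√h − √h₀) = −(0.00272/A) t.
√h = √1.59 − 0.00272·580/(2·1.49) = 1.2610 − 0.52940 = 0.73156.
h = 0.73156² = 0.53517 m.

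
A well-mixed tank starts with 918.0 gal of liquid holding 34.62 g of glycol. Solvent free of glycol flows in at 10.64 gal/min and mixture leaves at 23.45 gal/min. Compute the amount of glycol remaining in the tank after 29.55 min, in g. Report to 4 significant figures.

Let m(t) be the amount of glycol. Volume: V(t) = V₀ + (Q_in − Q_out) t = 918.0 − 12.8100 t; V(29.55) = 539.465 gal.
Species balance (pure solvent in): dm/dt = −Q_out · m/V(t).
Separate: dm/m = −Q_out dt/V(t) ⇒ ln(m/m₀) = −(Q_out/(Q_in−Q_out)) ln(V/V₀).
m = m₀ (V₀/V)^(Q_out/(Q_in−Q_out)) = 34.62 × (918.0/539.465)^(-1.83060) = 13.0821 g.

13.08 g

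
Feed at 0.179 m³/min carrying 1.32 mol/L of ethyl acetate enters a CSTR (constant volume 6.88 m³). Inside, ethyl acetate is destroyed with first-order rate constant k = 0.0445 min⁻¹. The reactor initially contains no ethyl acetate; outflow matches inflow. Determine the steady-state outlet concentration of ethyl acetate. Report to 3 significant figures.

0.487 mol/L

V dC/dt = Q(C_in − C) − k V C.
Steady state (dC/dt = 0): C_ss = Q C_in/(Q + kV) = C_in/(1 + kV/Q).
C_ss = 0.179·1.32/(0.179 + 0.0445·6.88) = 0.23628/0.48516 = 0.48701 mol/L.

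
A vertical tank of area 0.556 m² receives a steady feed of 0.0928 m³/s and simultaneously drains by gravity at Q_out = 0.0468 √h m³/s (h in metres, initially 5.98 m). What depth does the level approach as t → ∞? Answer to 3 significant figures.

Level balance: A dh/dt = 0.0928 − 0.0468 √h. Setting dh/dt = 0:
Q_in = 0.0468 √h_ss ⇒ √h_ss = 0.0928/0.0468 = 1.9829.
h_ss = 1.9829² = 3.9319 m. (Since h₀ = 5.98 m > h_ss, the level will fall toward this value.)

3.93 m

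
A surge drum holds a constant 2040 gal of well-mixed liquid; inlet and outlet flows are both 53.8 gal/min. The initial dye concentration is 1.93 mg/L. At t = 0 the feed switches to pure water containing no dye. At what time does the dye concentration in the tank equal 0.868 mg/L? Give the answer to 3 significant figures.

30.3 min

Species balance: V dC/dt = Q(C_in − C) ⇒ τ = V/Q = 37.918 min.
C(t) = C_in + (C₀ − C_in) e^(−t/τ). Set C = 0.868 and solve for t:
e^(−t/τ) = (C − C_in)/(C₀ − C_in) = (0.868 − 0)/(1.93 − 0) = 0.44974
t = −τ ln(…) = 37.918 × 0.79908 = 30.300 min.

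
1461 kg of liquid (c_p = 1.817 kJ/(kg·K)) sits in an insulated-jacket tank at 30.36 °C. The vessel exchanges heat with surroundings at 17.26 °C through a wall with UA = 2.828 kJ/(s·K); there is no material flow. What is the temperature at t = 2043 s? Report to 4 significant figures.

First-law balance (no shaft work): M c_p dT/dt = −UA(T − T_amb).
dT/dt = (T_ss − T)/τ with T_ss = T_amb = 17.2600 °C, τ = M c_p/UA = 1461·1.817/2.828 = 938.698 s.
Solution: T(t) = T_ss + (T₀ − T_ss) e^(−t/τ).
T(2043) = 17.2600 + (13.1000)·0.113447 = 18.7462 °C.

18.75 °C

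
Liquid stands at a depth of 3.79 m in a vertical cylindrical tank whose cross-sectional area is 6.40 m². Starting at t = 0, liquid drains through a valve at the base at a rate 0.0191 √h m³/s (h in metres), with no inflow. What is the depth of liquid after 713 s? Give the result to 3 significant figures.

With no inflow, A dh/dt = −0.0191 √h.
This is separable: 2 d(√h)/dt = −0.0191/A, so √h = √h₀ − (0.0191/(2A)) t.
√h = √3.79 − 0.0191·713/(2·6.40) = 1.9468 − 1.0639 = 0.88286.
h = 0.88286² = 0.77945 m.

0.779 m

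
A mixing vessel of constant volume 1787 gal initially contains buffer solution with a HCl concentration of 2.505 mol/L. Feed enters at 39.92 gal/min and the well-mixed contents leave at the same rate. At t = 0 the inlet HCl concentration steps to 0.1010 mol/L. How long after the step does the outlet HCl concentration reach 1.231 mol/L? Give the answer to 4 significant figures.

Species balance: V dC/dt = Q(C_in − C) ⇒ τ = V/Q = 44.7645 min.
C(t) = C_in + (C₀ − C_in) e^(−t/τ). Set C = 1.231 and solve for t:
e^(−t/τ) = (C − C_in)/(C₀ − C_in) = (1.231 − 0.1010)/(2.505 − 0.1010) = 0.470050
t = −τ ln(…) = 44.7645 × 0.754916 = 33.7935 min.

33.79 min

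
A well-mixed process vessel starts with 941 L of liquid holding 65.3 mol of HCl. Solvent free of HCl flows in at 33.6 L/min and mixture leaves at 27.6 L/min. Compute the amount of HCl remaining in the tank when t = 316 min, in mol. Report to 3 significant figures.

0.408 mol

Let m(t) be the amount of HCl. Volume: V(t) = V₀ + (Q_in − Q_out) t = 941 + 6.0000 t; V(316) = 2837.0 L.
No HCl enters, so dm/dt = −Q_out · (m/V).
dm/m = −Q_out dt/(V₀ + 6.0000 t); integrating gives ln(m/m₀) = −(Q_out/(Q_in−Q_out)) ln(V/V₀).
m = m₀ (V₀/V)^(Q_out/(Q_in−Q_out)) = 65.3 × (941/2837.0)^(4.6000) = 0.40764 mol.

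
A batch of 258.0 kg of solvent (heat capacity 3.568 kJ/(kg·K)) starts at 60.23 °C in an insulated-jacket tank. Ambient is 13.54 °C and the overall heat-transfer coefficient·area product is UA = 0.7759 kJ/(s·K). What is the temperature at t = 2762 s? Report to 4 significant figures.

18.09 °C

Lumped-capacitance energy balance: M c_p dT/dt = UA(T_amb − T).
dT/dt = (T_ss − T)/τ with T_ss = T_amb = 13.5400 °C, τ = M c_p/UA = 258.0·3.568/0.7759 = 1186.42 s.
Integrating: T(t) = T_ss + (T₀ − T_ss) e^(−t/τ).
T(2762) = 13.5400 + (46.6900)·0.0974895 = 18.0918 °C.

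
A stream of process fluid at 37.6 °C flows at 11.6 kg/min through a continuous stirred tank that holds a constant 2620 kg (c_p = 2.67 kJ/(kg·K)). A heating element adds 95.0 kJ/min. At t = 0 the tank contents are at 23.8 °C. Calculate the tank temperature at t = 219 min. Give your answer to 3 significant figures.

First-law balance (no shaft work): M c_p dT/dt = ṁ c_p (T_in − T) + 95.0.
τ = M/ṁ = 225.86 min; T_ss = T_in + Q̇/(ṁ c_p) = 37.6 + 95.0/(11.6·2.67) = 40.667 °C.
T approaches T_ss exponentially: T(t) = T_ss + (T₀ − T_ss) e^(−t/τ).
T(219) = 40.667 + (-16.867)·e^(−219/225.86) = 40.667 + (-16.867)·0.37923 = 34.271 °C.

34.3 °C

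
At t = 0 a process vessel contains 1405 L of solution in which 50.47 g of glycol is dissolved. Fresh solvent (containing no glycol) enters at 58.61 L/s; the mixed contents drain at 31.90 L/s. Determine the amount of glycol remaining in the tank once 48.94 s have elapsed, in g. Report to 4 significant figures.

Total volume: dV/dt = Q_in − Q_out = 26.7100 L/s, so V(t) = 1405 + 26.7100 t and V(48.94) = 2712.19 L.
No glycol enters, so dm/dt = −Q_out · (m/V).
dm/m = −Q_out dt/(V₀ + 26.7100 t); integrating gives ln(m/m₀) = −(Q_out/(Q_in−Q_out)) ln(V/V₀).
m = m₀ (V₀/V)^(Q_out/(Q_in−Q_out)) = 50.47 × (1405/2712.19)^(1.19431) = 23.0084 g.

23.01 g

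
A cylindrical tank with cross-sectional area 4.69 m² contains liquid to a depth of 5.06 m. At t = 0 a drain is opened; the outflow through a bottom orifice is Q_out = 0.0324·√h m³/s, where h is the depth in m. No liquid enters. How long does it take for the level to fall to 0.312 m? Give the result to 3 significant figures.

Accumulation of liquid (constant cross-section A): A dh/dt = −0.0324 √h.
This is separable: 2 d(√h)/dt = −0.0324/A, so √h = √h₀ − (0.0324/(2A)) t.
t = 2A(√h₀ − √h)/0.0324 = 2·4.69·(√5.06 − √0.312)/0.0324
  = 9.3800 × (2.2494 − 0.55857) / 0.0324 = 489.52 s.

490 s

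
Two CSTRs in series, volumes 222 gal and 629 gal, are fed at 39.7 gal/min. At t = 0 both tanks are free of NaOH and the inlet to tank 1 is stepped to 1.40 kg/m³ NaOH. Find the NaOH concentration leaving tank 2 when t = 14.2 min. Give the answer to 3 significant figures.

Each tank obeys Vᵢ dCᵢ/dt = Q(Cᵢ₋₁ − Cᵢ), so τᵢ = Vᵢ/Q.
τ₁ = 222/39.7 = 5.5919 min; τ₂ = 629/39.7 = 15.844 min.
Solving the cascade with C₁(0)=C₂(0)=0 gives C₂(t) = C_in[1 − (τ₁ e^(−t/τ₁) − τ₂ e^(−t/τ₂))/(τ₁ − τ₂)].
At t = 14.2: e^(−t/τ₁) = 0.078916, e^(−t/τ₂) = 0.40810.
C₂ = 1.40·[1 − (5.5919·0.078916 − 15.844·0.40810)/(-10.252)] = 1.40·0.41235 = 0.57729 kg/m³.

0.577 kg/m³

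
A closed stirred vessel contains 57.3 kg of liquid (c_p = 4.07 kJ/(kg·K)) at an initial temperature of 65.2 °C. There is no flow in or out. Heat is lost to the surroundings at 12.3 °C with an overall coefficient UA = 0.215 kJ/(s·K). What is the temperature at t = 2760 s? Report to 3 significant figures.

16.5 °C

M c_p dT/dt = −UA(T − T_amb).
dT/dt = (T_ss − T)/τ with T_ss = T_amb = 12.300 °C, τ = M c_p/UA = 57.3·4.07/0.215 = 1084.7 s.
Integrating: T(t) = T_ss + (T₀ − T_ss) e^(−t/τ).
T(2760) = 12.300 + (52.900)·0.078514 = 16.453 °C.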